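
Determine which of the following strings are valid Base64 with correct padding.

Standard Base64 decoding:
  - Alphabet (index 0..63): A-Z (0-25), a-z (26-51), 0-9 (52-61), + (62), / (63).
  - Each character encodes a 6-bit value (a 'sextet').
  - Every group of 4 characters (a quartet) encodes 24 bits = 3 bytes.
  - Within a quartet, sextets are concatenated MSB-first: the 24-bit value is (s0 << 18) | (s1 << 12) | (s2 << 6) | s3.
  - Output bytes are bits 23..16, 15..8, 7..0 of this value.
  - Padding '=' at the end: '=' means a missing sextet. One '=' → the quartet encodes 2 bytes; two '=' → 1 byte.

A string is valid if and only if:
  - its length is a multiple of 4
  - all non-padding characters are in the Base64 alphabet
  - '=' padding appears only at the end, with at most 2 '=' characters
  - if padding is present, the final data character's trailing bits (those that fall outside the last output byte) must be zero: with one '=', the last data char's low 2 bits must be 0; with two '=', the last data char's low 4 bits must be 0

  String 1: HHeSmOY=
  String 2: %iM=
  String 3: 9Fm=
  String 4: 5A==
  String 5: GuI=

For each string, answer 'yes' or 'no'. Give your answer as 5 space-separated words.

Answer: yes no no yes yes

Derivation:
String 1: 'HHeSmOY=' → valid
String 2: '%iM=' → invalid (bad char(s): ['%'])
String 3: '9Fm=' → invalid (bad trailing bits)
String 4: '5A==' → valid
String 5: 'GuI=' → valid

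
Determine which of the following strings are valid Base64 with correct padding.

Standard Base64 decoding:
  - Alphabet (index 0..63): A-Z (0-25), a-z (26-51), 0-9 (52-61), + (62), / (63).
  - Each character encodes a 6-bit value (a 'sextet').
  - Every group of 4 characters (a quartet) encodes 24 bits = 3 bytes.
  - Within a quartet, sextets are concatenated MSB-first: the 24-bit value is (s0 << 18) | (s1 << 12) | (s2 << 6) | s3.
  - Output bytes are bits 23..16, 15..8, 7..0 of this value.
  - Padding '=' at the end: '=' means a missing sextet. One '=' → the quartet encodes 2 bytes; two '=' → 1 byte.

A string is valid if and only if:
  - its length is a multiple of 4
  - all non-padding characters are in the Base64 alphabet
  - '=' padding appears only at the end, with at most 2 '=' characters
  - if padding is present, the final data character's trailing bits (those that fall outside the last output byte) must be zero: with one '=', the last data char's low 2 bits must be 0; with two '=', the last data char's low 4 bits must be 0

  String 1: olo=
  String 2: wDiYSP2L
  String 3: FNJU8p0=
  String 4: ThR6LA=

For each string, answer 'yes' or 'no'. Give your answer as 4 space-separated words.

Answer: yes yes yes no

Derivation:
String 1: 'olo=' → valid
String 2: 'wDiYSP2L' → valid
String 3: 'FNJU8p0=' → valid
String 4: 'ThR6LA=' → invalid (len=7 not mult of 4)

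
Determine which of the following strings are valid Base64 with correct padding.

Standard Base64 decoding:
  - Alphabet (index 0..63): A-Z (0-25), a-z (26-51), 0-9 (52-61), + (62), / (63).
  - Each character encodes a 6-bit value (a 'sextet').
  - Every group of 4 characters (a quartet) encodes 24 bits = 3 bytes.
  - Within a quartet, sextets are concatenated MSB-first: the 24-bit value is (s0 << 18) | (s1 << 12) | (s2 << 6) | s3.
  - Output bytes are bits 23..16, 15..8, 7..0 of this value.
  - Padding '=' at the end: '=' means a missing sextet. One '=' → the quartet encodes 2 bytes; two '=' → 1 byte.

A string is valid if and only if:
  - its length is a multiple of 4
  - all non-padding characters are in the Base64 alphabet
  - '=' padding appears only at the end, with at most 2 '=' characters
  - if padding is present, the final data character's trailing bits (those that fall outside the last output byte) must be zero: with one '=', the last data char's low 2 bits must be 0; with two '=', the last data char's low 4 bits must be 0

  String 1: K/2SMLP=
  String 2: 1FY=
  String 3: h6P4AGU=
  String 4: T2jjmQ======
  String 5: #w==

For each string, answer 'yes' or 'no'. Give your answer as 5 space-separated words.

String 1: 'K/2SMLP=' → invalid (bad trailing bits)
String 2: '1FY=' → valid
String 3: 'h6P4AGU=' → valid
String 4: 'T2jjmQ======' → invalid (6 pad chars (max 2))
String 5: '#w==' → invalid (bad char(s): ['#'])

Answer: no yes yes no no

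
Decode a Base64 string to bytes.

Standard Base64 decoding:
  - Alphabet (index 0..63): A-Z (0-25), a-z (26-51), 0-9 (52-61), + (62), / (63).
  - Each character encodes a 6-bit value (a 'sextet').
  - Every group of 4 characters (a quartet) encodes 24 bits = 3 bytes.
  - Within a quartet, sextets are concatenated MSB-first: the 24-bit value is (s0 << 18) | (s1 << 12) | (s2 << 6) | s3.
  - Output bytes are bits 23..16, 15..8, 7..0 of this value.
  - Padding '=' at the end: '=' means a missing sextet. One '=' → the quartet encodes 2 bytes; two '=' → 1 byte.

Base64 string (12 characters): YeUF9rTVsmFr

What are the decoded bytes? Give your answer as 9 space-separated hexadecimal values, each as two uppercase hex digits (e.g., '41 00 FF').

After char 0 ('Y'=24): chars_in_quartet=1 acc=0x18 bytes_emitted=0
After char 1 ('e'=30): chars_in_quartet=2 acc=0x61E bytes_emitted=0
After char 2 ('U'=20): chars_in_quartet=3 acc=0x18794 bytes_emitted=0
After char 3 ('F'=5): chars_in_quartet=4 acc=0x61E505 -> emit 61 E5 05, reset; bytes_emitted=3
After char 4 ('9'=61): chars_in_quartet=1 acc=0x3D bytes_emitted=3
After char 5 ('r'=43): chars_in_quartet=2 acc=0xF6B bytes_emitted=3
After char 6 ('T'=19): chars_in_quartet=3 acc=0x3DAD3 bytes_emitted=3
After char 7 ('V'=21): chars_in_quartet=4 acc=0xF6B4D5 -> emit F6 B4 D5, reset; bytes_emitted=6
After char 8 ('s'=44): chars_in_quartet=1 acc=0x2C bytes_emitted=6
After char 9 ('m'=38): chars_in_quartet=2 acc=0xB26 bytes_emitted=6
After char 10 ('F'=5): chars_in_quartet=3 acc=0x2C985 bytes_emitted=6
After char 11 ('r'=43): chars_in_quartet=4 acc=0xB2616B -> emit B2 61 6B, reset; bytes_emitted=9

Answer: 61 E5 05 F6 B4 D5 B2 61 6B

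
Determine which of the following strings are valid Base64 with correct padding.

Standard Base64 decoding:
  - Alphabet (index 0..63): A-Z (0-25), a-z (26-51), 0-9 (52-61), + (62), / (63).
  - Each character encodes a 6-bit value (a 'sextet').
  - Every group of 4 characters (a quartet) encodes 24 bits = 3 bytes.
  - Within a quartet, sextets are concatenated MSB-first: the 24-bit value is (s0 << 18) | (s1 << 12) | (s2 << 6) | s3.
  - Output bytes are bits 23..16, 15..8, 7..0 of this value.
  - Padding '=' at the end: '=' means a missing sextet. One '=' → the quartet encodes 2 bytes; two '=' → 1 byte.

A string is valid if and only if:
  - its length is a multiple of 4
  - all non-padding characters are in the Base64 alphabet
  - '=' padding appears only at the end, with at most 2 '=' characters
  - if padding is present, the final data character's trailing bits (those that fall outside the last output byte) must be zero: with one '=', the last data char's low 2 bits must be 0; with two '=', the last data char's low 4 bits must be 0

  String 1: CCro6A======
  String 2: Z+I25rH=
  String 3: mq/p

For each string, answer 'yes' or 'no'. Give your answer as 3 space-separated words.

String 1: 'CCro6A======' → invalid (6 pad chars (max 2))
String 2: 'Z+I25rH=' → invalid (bad trailing bits)
String 3: 'mq/p' → valid

Answer: no no yes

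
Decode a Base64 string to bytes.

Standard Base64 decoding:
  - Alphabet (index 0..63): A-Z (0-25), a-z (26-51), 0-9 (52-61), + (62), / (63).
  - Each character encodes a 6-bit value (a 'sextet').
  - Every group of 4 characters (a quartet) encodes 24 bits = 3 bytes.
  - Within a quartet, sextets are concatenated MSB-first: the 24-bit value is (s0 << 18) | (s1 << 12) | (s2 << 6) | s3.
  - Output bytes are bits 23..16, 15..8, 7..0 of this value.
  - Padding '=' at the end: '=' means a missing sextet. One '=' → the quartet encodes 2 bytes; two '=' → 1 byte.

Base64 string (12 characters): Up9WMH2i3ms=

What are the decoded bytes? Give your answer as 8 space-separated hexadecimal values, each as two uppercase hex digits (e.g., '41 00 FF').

After char 0 ('U'=20): chars_in_quartet=1 acc=0x14 bytes_emitted=0
After char 1 ('p'=41): chars_in_quartet=2 acc=0x529 bytes_emitted=0
After char 2 ('9'=61): chars_in_quartet=3 acc=0x14A7D bytes_emitted=0
After char 3 ('W'=22): chars_in_quartet=4 acc=0x529F56 -> emit 52 9F 56, reset; bytes_emitted=3
After char 4 ('M'=12): chars_in_quartet=1 acc=0xC bytes_emitted=3
After char 5 ('H'=7): chars_in_quartet=2 acc=0x307 bytes_emitted=3
After char 6 ('2'=54): chars_in_quartet=3 acc=0xC1F6 bytes_emitted=3
After char 7 ('i'=34): chars_in_quartet=4 acc=0x307DA2 -> emit 30 7D A2, reset; bytes_emitted=6
After char 8 ('3'=55): chars_in_quartet=1 acc=0x37 bytes_emitted=6
After char 9 ('m'=38): chars_in_quartet=2 acc=0xDE6 bytes_emitted=6
After char 10 ('s'=44): chars_in_quartet=3 acc=0x379AC bytes_emitted=6
Padding '=': partial quartet acc=0x379AC -> emit DE 6B; bytes_emitted=8

Answer: 52 9F 56 30 7D A2 DE 6B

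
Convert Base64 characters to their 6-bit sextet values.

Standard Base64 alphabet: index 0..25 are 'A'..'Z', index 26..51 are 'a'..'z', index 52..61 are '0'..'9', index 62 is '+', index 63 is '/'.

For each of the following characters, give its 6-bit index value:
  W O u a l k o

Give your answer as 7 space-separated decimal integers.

'W': A..Z range, ord('W') − ord('A') = 22
'O': A..Z range, ord('O') − ord('A') = 14
'u': a..z range, 26 + ord('u') − ord('a') = 46
'a': a..z range, 26 + ord('a') − ord('a') = 26
'l': a..z range, 26 + ord('l') − ord('a') = 37
'k': a..z range, 26 + ord('k') − ord('a') = 36
'o': a..z range, 26 + ord('o') − ord('a') = 40

Answer: 22 14 46 26 37 36 40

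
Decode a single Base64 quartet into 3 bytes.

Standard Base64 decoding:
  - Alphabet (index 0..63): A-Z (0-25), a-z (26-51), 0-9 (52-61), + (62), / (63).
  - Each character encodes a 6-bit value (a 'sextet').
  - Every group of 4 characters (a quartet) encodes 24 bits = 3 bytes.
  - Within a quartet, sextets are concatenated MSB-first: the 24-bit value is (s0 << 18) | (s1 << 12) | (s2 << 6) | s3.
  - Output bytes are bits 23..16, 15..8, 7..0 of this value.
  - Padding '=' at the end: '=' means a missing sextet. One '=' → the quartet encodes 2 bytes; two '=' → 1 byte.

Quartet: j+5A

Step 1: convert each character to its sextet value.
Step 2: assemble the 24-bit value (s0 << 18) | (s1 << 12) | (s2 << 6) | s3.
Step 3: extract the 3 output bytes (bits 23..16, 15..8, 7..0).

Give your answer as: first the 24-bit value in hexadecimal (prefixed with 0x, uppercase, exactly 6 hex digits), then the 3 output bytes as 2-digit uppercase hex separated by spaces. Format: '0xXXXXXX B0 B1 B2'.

Answer: 0x8FEE40 8F EE 40

Derivation:
Sextets: j=35, +=62, 5=57, A=0
24-bit: (35<<18) | (62<<12) | (57<<6) | 0
      = 0x8C0000 | 0x03E000 | 0x000E40 | 0x000000
      = 0x8FEE40
Bytes: (v>>16)&0xFF=8F, (v>>8)&0xFF=EE, v&0xFF=40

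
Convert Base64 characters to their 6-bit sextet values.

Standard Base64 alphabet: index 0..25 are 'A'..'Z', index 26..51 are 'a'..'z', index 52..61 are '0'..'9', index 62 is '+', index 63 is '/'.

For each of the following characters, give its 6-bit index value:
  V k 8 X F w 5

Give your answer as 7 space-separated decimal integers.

Answer: 21 36 60 23 5 48 57

Derivation:
'V': A..Z range, ord('V') − ord('A') = 21
'k': a..z range, 26 + ord('k') − ord('a') = 36
'8': 0..9 range, 52 + ord('8') − ord('0') = 60
'X': A..Z range, ord('X') − ord('A') = 23
'F': A..Z range, ord('F') − ord('A') = 5
'w': a..z range, 26 + ord('w') − ord('a') = 48
'5': 0..9 range, 52 + ord('5') − ord('0') = 57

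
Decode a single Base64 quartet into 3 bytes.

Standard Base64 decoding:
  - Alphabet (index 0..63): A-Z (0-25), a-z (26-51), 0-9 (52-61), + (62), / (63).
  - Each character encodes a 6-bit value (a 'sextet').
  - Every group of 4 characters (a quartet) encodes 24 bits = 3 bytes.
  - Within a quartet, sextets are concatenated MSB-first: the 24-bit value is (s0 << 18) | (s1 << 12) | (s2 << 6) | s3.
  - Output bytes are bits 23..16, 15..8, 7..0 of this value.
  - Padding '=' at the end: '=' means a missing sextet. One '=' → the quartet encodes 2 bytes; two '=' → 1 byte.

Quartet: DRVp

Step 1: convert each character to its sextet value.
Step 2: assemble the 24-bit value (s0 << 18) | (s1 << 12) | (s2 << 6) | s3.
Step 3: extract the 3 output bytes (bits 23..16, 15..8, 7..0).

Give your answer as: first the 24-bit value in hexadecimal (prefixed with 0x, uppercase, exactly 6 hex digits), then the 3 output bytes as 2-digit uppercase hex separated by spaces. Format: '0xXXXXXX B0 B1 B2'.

Answer: 0x0D1569 0D 15 69

Derivation:
Sextets: D=3, R=17, V=21, p=41
24-bit: (3<<18) | (17<<12) | (21<<6) | 41
      = 0x0C0000 | 0x011000 | 0x000540 | 0x000029
      = 0x0D1569
Bytes: (v>>16)&0xFF=0D, (v>>8)&0xFF=15, v&0xFF=69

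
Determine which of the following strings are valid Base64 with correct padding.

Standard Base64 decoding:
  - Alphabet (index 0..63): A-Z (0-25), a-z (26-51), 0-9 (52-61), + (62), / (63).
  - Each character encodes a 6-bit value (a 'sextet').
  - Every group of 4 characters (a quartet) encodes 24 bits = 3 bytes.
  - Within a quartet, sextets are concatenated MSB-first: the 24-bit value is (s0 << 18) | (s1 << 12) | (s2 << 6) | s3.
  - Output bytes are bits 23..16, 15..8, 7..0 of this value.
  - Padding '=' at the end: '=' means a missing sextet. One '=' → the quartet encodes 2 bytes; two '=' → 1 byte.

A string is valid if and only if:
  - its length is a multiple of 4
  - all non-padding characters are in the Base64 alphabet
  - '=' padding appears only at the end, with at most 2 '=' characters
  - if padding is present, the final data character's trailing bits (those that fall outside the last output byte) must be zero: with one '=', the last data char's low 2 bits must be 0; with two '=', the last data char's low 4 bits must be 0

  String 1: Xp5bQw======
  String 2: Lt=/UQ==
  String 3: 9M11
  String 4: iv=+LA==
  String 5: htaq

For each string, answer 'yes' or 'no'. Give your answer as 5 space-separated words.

Answer: no no yes no yes

Derivation:
String 1: 'Xp5bQw======' → invalid (6 pad chars (max 2))
String 2: 'Lt=/UQ==' → invalid (bad char(s): ['=']; '=' in middle)
String 3: '9M11' → valid
String 4: 'iv=+LA==' → invalid (bad char(s): ['=']; '=' in middle)
String 5: 'htaq' → valid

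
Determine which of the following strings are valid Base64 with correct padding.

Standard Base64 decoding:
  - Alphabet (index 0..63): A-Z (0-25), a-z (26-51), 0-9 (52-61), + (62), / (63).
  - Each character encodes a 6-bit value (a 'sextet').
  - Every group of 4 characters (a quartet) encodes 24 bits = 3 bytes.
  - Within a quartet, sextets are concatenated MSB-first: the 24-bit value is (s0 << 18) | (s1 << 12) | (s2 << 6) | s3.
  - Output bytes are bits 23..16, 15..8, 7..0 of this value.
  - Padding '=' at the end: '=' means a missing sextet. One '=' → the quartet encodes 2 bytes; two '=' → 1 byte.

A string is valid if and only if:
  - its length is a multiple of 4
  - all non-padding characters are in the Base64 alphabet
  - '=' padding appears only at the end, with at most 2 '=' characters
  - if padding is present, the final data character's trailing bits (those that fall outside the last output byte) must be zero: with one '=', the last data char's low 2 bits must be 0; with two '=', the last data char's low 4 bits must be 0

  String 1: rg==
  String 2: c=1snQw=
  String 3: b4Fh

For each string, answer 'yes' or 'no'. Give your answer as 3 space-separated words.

String 1: 'rg==' → valid
String 2: 'c=1snQw=' → invalid (bad char(s): ['=']; '=' in middle)
String 3: 'b4Fh' → valid

Answer: yes no yes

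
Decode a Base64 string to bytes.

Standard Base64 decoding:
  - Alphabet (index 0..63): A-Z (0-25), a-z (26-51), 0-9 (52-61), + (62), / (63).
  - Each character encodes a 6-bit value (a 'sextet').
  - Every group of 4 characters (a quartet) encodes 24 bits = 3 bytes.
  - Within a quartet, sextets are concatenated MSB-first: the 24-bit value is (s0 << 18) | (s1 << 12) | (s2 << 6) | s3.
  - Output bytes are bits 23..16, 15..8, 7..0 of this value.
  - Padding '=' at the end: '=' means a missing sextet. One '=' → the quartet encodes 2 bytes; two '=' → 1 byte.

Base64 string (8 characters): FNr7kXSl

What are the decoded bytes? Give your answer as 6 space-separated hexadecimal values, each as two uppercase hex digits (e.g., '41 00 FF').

Answer: 14 DA FB 91 74 A5

Derivation:
After char 0 ('F'=5): chars_in_quartet=1 acc=0x5 bytes_emitted=0
After char 1 ('N'=13): chars_in_quartet=2 acc=0x14D bytes_emitted=0
After char 2 ('r'=43): chars_in_quartet=3 acc=0x536B bytes_emitted=0
After char 3 ('7'=59): chars_in_quartet=4 acc=0x14DAFB -> emit 14 DA FB, reset; bytes_emitted=3
After char 4 ('k'=36): chars_in_quartet=1 acc=0x24 bytes_emitted=3
After char 5 ('X'=23): chars_in_quartet=2 acc=0x917 bytes_emitted=3
After char 6 ('S'=18): chars_in_quartet=3 acc=0x245D2 bytes_emitted=3
After char 7 ('l'=37): chars_in_quartet=4 acc=0x9174A5 -> emit 91 74 A5, reset; bytes_emitted=6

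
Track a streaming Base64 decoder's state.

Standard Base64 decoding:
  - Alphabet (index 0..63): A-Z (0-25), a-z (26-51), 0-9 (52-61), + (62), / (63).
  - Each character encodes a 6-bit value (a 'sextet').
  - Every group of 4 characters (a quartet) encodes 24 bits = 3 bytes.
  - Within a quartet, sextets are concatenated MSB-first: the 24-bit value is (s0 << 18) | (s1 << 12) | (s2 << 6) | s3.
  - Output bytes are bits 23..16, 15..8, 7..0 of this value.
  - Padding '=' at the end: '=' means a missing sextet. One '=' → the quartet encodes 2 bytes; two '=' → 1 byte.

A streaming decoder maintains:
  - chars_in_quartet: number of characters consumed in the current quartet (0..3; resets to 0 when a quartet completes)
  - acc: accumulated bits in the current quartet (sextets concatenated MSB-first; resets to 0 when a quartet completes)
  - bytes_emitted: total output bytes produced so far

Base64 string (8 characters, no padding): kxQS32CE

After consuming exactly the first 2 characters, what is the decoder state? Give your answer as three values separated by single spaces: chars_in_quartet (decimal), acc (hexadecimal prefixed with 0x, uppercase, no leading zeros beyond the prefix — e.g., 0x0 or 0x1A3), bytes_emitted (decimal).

Answer: 2 0x931 0

Derivation:
After char 0 ('k'=36): chars_in_quartet=1 acc=0x24 bytes_emitted=0
After char 1 ('x'=49): chars_in_quartet=2 acc=0x931 bytes_emitted=0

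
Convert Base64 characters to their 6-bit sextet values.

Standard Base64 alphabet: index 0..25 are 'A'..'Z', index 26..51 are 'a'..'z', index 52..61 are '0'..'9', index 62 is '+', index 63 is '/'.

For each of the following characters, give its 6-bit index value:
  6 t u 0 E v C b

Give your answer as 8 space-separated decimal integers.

'6': 0..9 range, 52 + ord('6') − ord('0') = 58
't': a..z range, 26 + ord('t') − ord('a') = 45
'u': a..z range, 26 + ord('u') − ord('a') = 46
'0': 0..9 range, 52 + ord('0') − ord('0') = 52
'E': A..Z range, ord('E') − ord('A') = 4
'v': a..z range, 26 + ord('v') − ord('a') = 47
'C': A..Z range, ord('C') − ord('A') = 2
'b': a..z range, 26 + ord('b') − ord('a') = 27

Answer: 58 45 46 52 4 47 2 27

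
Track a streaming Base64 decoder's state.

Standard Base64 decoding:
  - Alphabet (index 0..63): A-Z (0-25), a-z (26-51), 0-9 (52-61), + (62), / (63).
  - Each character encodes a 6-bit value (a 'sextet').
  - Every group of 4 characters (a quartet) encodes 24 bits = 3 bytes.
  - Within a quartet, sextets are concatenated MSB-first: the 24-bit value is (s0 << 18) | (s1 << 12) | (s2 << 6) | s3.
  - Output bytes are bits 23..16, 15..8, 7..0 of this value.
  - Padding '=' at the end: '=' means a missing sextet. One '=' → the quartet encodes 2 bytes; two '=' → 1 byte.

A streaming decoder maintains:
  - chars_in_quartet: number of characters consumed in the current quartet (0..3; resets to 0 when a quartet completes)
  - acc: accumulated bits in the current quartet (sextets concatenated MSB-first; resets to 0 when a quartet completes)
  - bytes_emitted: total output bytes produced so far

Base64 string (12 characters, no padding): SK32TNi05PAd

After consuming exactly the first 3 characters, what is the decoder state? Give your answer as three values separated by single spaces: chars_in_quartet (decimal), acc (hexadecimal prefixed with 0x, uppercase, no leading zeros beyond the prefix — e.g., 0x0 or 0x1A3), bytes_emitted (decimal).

Answer: 3 0x122B7 0

Derivation:
After char 0 ('S'=18): chars_in_quartet=1 acc=0x12 bytes_emitted=0
After char 1 ('K'=10): chars_in_quartet=2 acc=0x48A bytes_emitted=0
After char 2 ('3'=55): chars_in_quartet=3 acc=0x122B7 bytes_emitted=0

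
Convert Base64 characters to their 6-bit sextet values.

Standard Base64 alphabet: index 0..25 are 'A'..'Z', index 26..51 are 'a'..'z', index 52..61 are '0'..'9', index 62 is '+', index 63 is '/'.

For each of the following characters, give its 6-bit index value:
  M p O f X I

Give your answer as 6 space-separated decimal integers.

Answer: 12 41 14 31 23 8

Derivation:
'M': A..Z range, ord('M') − ord('A') = 12
'p': a..z range, 26 + ord('p') − ord('a') = 41
'O': A..Z range, ord('O') − ord('A') = 14
'f': a..z range, 26 + ord('f') − ord('a') = 31
'X': A..Z range, ord('X') − ord('A') = 23
'I': A..Z range, ord('I') − ord('A') = 8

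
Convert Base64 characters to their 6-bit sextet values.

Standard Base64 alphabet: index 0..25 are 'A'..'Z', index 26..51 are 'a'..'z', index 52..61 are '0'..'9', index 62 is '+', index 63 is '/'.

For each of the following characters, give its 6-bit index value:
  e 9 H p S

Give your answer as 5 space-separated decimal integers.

Answer: 30 61 7 41 18

Derivation:
'e': a..z range, 26 + ord('e') − ord('a') = 30
'9': 0..9 range, 52 + ord('9') − ord('0') = 61
'H': A..Z range, ord('H') − ord('A') = 7
'p': a..z range, 26 + ord('p') − ord('a') = 41
'S': A..Z range, ord('S') − ord('A') = 18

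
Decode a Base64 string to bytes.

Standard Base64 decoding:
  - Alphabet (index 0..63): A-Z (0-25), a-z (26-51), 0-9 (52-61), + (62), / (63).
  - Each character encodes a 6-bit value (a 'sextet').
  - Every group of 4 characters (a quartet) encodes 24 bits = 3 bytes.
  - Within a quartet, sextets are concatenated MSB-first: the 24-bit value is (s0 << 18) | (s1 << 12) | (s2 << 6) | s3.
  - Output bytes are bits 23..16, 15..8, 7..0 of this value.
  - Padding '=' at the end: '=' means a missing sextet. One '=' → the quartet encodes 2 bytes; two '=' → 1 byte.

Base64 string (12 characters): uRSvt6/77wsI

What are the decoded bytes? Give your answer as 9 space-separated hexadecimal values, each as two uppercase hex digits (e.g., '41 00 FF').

Answer: B9 14 AF B7 AF FB EF 0B 08

Derivation:
After char 0 ('u'=46): chars_in_quartet=1 acc=0x2E bytes_emitted=0
After char 1 ('R'=17): chars_in_quartet=2 acc=0xB91 bytes_emitted=0
After char 2 ('S'=18): chars_in_quartet=3 acc=0x2E452 bytes_emitted=0
After char 3 ('v'=47): chars_in_quartet=4 acc=0xB914AF -> emit B9 14 AF, reset; bytes_emitted=3
After char 4 ('t'=45): chars_in_quartet=1 acc=0x2D bytes_emitted=3
After char 5 ('6'=58): chars_in_quartet=2 acc=0xB7A bytes_emitted=3
After char 6 ('/'=63): chars_in_quartet=3 acc=0x2DEBF bytes_emitted=3
After char 7 ('7'=59): chars_in_quartet=4 acc=0xB7AFFB -> emit B7 AF FB, reset; bytes_emitted=6
After char 8 ('7'=59): chars_in_quartet=1 acc=0x3B bytes_emitted=6
After char 9 ('w'=48): chars_in_quartet=2 acc=0xEF0 bytes_emitted=6
After char 10 ('s'=44): chars_in_quartet=3 acc=0x3BC2C bytes_emitted=6
After char 11 ('I'=8): chars_in_quartet=4 acc=0xEF0B08 -> emit EF 0B 08, reset; bytes_emitted=9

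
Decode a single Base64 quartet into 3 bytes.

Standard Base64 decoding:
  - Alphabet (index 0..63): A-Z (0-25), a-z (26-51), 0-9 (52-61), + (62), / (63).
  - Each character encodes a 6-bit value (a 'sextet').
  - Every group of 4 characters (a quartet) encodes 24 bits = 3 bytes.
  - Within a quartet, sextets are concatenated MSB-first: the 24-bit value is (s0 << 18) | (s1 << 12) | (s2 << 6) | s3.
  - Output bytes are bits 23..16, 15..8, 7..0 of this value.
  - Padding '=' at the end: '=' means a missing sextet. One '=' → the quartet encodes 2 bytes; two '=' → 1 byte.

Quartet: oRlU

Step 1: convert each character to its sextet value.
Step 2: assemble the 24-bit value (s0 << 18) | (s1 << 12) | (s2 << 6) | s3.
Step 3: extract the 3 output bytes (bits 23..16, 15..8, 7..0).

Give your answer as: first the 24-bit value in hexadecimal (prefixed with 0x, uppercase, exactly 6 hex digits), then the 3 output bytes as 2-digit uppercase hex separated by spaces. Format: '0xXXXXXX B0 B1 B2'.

Sextets: o=40, R=17, l=37, U=20
24-bit: (40<<18) | (17<<12) | (37<<6) | 20
      = 0xA00000 | 0x011000 | 0x000940 | 0x000014
      = 0xA11954
Bytes: (v>>16)&0xFF=A1, (v>>8)&0xFF=19, v&0xFF=54

Answer: 0xA11954 A1 19 54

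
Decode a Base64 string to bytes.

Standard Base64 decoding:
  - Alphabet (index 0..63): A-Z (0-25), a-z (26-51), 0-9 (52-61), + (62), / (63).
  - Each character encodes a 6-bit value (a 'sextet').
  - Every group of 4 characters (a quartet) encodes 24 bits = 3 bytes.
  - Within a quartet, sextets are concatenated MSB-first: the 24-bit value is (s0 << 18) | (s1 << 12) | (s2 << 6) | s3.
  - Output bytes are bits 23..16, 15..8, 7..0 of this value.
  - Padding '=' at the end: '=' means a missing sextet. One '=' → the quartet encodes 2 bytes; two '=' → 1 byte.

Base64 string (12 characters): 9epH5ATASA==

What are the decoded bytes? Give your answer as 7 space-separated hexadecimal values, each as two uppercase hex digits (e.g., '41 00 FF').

After char 0 ('9'=61): chars_in_quartet=1 acc=0x3D bytes_emitted=0
After char 1 ('e'=30): chars_in_quartet=2 acc=0xF5E bytes_emitted=0
After char 2 ('p'=41): chars_in_quartet=3 acc=0x3D7A9 bytes_emitted=0
After char 3 ('H'=7): chars_in_quartet=4 acc=0xF5EA47 -> emit F5 EA 47, reset; bytes_emitted=3
After char 4 ('5'=57): chars_in_quartet=1 acc=0x39 bytes_emitted=3
After char 5 ('A'=0): chars_in_quartet=2 acc=0xE40 bytes_emitted=3
After char 6 ('T'=19): chars_in_quartet=3 acc=0x39013 bytes_emitted=3
After char 7 ('A'=0): chars_in_quartet=4 acc=0xE404C0 -> emit E4 04 C0, reset; bytes_emitted=6
After char 8 ('S'=18): chars_in_quartet=1 acc=0x12 bytes_emitted=6
After char 9 ('A'=0): chars_in_quartet=2 acc=0x480 bytes_emitted=6
Padding '==': partial quartet acc=0x480 -> emit 48; bytes_emitted=7

Answer: F5 EA 47 E4 04 C0 48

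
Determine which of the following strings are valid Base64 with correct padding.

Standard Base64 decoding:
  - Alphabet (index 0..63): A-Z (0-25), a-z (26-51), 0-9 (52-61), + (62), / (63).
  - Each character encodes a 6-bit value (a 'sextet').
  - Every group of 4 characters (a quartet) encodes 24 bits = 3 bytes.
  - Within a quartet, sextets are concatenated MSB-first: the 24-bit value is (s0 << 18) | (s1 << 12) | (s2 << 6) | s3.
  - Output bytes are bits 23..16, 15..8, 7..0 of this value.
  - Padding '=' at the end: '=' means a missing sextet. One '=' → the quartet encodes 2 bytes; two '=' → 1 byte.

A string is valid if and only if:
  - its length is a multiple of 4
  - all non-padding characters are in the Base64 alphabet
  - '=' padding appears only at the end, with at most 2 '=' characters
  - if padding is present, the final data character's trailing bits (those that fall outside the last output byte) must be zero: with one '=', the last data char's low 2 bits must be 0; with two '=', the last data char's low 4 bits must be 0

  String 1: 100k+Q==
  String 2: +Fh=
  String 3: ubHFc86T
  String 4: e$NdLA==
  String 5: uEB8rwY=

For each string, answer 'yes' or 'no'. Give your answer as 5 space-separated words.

Answer: yes no yes no yes

Derivation:
String 1: '100k+Q==' → valid
String 2: '+Fh=' → invalid (bad trailing bits)
String 3: 'ubHFc86T' → valid
String 4: 'e$NdLA==' → invalid (bad char(s): ['$'])
String 5: 'uEB8rwY=' → valid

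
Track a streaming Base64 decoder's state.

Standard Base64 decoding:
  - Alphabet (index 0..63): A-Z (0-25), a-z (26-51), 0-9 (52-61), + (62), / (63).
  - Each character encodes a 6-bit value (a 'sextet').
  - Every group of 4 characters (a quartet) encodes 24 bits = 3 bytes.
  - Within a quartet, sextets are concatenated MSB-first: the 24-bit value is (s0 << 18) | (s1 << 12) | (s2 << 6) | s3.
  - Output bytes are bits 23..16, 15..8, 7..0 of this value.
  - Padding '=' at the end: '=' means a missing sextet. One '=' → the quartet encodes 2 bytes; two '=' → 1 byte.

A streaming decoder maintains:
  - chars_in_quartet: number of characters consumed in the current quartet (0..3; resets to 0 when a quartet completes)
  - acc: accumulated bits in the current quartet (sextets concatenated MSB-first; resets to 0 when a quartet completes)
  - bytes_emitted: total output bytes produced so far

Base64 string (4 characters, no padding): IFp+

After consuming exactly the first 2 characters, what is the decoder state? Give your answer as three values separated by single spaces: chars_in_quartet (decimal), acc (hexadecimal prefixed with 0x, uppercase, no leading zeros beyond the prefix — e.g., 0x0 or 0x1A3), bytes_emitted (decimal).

Answer: 2 0x205 0

Derivation:
After char 0 ('I'=8): chars_in_quartet=1 acc=0x8 bytes_emitted=0
After char 1 ('F'=5): chars_in_quartet=2 acc=0x205 bytes_emitted=0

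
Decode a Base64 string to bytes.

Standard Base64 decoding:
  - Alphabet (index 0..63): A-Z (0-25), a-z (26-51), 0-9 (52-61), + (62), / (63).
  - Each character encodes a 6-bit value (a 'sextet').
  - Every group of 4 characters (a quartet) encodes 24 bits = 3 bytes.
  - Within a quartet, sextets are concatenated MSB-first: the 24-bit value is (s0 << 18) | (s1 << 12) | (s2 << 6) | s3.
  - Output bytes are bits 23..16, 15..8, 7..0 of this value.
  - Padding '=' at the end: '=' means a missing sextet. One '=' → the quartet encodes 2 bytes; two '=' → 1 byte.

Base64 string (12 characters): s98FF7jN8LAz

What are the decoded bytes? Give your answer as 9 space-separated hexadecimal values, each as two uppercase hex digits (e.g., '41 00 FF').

After char 0 ('s'=44): chars_in_quartet=1 acc=0x2C bytes_emitted=0
After char 1 ('9'=61): chars_in_quartet=2 acc=0xB3D bytes_emitted=0
After char 2 ('8'=60): chars_in_quartet=3 acc=0x2CF7C bytes_emitted=0
After char 3 ('F'=5): chars_in_quartet=4 acc=0xB3DF05 -> emit B3 DF 05, reset; bytes_emitted=3
After char 4 ('F'=5): chars_in_quartet=1 acc=0x5 bytes_emitted=3
After char 5 ('7'=59): chars_in_quartet=2 acc=0x17B bytes_emitted=3
After char 6 ('j'=35): chars_in_quartet=3 acc=0x5EE3 bytes_emitted=3
After char 7 ('N'=13): chars_in_quartet=4 acc=0x17B8CD -> emit 17 B8 CD, reset; bytes_emitted=6
After char 8 ('8'=60): chars_in_quartet=1 acc=0x3C bytes_emitted=6
After char 9 ('L'=11): chars_in_quartet=2 acc=0xF0B bytes_emitted=6
After char 10 ('A'=0): chars_in_quartet=3 acc=0x3C2C0 bytes_emitted=6
After char 11 ('z'=51): chars_in_quartet=4 acc=0xF0B033 -> emit F0 B0 33, reset; bytes_emitted=9

Answer: B3 DF 05 17 B8 CD F0 B0 33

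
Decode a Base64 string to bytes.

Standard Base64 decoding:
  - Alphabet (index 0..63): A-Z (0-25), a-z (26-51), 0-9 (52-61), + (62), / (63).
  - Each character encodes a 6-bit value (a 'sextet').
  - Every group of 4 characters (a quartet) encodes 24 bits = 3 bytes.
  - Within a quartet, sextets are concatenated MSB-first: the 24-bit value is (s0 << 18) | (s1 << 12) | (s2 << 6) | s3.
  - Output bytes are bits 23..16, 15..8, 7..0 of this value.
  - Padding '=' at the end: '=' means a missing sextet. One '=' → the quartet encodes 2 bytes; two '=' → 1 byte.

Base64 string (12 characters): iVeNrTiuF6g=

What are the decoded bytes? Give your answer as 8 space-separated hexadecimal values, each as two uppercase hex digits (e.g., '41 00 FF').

Answer: 89 57 8D AD 38 AE 17 A8

Derivation:
After char 0 ('i'=34): chars_in_quartet=1 acc=0x22 bytes_emitted=0
After char 1 ('V'=21): chars_in_quartet=2 acc=0x895 bytes_emitted=0
After char 2 ('e'=30): chars_in_quartet=3 acc=0x2255E bytes_emitted=0
After char 3 ('N'=13): chars_in_quartet=4 acc=0x89578D -> emit 89 57 8D, reset; bytes_emitted=3
After char 4 ('r'=43): chars_in_quartet=1 acc=0x2B bytes_emitted=3
After char 5 ('T'=19): chars_in_quartet=2 acc=0xAD3 bytes_emitted=3
After char 6 ('i'=34): chars_in_quartet=3 acc=0x2B4E2 bytes_emitted=3
After char 7 ('u'=46): chars_in_quartet=4 acc=0xAD38AE -> emit AD 38 AE, reset; bytes_emitted=6
After char 8 ('F'=5): chars_in_quartet=1 acc=0x5 bytes_emitted=6
After char 9 ('6'=58): chars_in_quartet=2 acc=0x17A bytes_emitted=6
After char 10 ('g'=32): chars_in_quartet=3 acc=0x5EA0 bytes_emitted=6
Padding '=': partial quartet acc=0x5EA0 -> emit 17 A8; bytes_emitted=8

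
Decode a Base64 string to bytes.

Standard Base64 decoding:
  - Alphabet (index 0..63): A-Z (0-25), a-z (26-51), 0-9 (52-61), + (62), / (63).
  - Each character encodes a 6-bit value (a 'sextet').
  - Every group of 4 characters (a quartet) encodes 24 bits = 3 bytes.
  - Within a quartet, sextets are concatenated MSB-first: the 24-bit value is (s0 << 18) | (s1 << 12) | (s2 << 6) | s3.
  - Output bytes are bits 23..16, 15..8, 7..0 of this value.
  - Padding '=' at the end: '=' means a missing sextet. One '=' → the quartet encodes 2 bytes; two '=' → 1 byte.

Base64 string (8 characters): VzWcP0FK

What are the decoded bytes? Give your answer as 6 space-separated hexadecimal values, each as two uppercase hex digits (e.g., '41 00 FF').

Answer: 57 35 9C 3F 41 4A

Derivation:
After char 0 ('V'=21): chars_in_quartet=1 acc=0x15 bytes_emitted=0
After char 1 ('z'=51): chars_in_quartet=2 acc=0x573 bytes_emitted=0
After char 2 ('W'=22): chars_in_quartet=3 acc=0x15CD6 bytes_emitted=0
After char 3 ('c'=28): chars_in_quartet=4 acc=0x57359C -> emit 57 35 9C, reset; bytes_emitted=3
After char 4 ('P'=15): chars_in_quartet=1 acc=0xF bytes_emitted=3
After char 5 ('0'=52): chars_in_quartet=2 acc=0x3F4 bytes_emitted=3
After char 6 ('F'=5): chars_in_quartet=3 acc=0xFD05 bytes_emitted=3
After char 7 ('K'=10): chars_in_quartet=4 acc=0x3F414A -> emit 3F 41 4A, reset; bytes_emitted=6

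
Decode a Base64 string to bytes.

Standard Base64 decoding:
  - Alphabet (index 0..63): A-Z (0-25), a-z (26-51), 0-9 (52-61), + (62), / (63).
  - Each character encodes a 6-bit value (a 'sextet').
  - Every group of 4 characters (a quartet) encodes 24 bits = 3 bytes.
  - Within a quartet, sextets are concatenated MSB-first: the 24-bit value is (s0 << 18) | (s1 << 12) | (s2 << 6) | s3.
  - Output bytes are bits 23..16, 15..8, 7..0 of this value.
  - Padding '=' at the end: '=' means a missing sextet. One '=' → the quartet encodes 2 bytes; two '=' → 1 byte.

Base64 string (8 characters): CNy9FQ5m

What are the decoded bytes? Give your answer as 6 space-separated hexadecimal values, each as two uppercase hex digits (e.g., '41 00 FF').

Answer: 08 DC BD 15 0E 66

Derivation:
After char 0 ('C'=2): chars_in_quartet=1 acc=0x2 bytes_emitted=0
After char 1 ('N'=13): chars_in_quartet=2 acc=0x8D bytes_emitted=0
After char 2 ('y'=50): chars_in_quartet=3 acc=0x2372 bytes_emitted=0
After char 3 ('9'=61): chars_in_quartet=4 acc=0x8DCBD -> emit 08 DC BD, reset; bytes_emitted=3
After char 4 ('F'=5): chars_in_quartet=1 acc=0x5 bytes_emitted=3
After char 5 ('Q'=16): chars_in_quartet=2 acc=0x150 bytes_emitted=3
After char 6 ('5'=57): chars_in_quartet=3 acc=0x5439 bytes_emitted=3
After char 7 ('m'=38): chars_in_quartet=4 acc=0x150E66 -> emit 15 0E 66, reset; bytes_emitted=6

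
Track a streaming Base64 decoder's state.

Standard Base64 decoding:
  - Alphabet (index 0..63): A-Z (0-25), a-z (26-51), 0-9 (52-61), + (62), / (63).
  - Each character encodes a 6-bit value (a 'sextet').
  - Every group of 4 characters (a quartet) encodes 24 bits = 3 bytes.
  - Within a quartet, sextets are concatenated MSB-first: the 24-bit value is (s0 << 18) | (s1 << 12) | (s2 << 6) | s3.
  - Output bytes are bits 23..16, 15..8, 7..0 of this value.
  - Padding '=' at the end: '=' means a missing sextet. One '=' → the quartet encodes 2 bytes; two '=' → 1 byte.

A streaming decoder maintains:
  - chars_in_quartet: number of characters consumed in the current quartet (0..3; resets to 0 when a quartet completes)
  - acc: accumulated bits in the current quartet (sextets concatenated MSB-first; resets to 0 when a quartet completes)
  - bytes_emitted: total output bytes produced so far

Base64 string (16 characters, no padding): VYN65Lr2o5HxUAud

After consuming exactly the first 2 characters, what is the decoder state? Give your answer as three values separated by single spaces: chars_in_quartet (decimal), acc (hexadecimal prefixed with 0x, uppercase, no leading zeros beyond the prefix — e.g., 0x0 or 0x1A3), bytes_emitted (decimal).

After char 0 ('V'=21): chars_in_quartet=1 acc=0x15 bytes_emitted=0
After char 1 ('Y'=24): chars_in_quartet=2 acc=0x558 bytes_emitted=0

Answer: 2 0x558 0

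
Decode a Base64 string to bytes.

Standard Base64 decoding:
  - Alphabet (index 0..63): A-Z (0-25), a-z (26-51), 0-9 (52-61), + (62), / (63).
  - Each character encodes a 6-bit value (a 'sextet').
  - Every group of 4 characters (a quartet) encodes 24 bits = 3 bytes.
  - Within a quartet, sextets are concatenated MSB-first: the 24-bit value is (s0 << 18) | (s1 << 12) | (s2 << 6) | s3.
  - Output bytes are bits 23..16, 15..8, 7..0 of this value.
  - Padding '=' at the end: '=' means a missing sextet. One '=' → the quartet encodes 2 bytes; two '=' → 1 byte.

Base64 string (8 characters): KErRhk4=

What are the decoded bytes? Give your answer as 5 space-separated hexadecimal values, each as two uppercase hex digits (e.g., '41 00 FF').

Answer: 28 4A D1 86 4E

Derivation:
After char 0 ('K'=10): chars_in_quartet=1 acc=0xA bytes_emitted=0
After char 1 ('E'=4): chars_in_quartet=2 acc=0x284 bytes_emitted=0
After char 2 ('r'=43): chars_in_quartet=3 acc=0xA12B bytes_emitted=0
After char 3 ('R'=17): chars_in_quartet=4 acc=0x284AD1 -> emit 28 4A D1, reset; bytes_emitted=3
After char 4 ('h'=33): chars_in_quartet=1 acc=0x21 bytes_emitted=3
After char 5 ('k'=36): chars_in_quartet=2 acc=0x864 bytes_emitted=3
After char 6 ('4'=56): chars_in_quartet=3 acc=0x21938 bytes_emitted=3
Padding '=': partial quartet acc=0x21938 -> emit 86 4E; bytes_emitted=5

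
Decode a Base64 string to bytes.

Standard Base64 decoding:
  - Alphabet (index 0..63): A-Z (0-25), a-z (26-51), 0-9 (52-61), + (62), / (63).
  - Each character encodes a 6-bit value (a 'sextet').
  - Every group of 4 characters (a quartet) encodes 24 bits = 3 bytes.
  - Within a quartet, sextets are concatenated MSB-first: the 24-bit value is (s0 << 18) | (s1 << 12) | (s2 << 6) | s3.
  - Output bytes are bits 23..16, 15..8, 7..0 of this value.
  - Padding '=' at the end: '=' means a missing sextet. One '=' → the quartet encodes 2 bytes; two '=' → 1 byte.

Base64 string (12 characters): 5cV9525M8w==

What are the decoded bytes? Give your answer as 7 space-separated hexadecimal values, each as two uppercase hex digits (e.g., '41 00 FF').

Answer: E5 C5 7D E7 6E 4C F3

Derivation:
After char 0 ('5'=57): chars_in_quartet=1 acc=0x39 bytes_emitted=0
After char 1 ('c'=28): chars_in_quartet=2 acc=0xE5C bytes_emitted=0
After char 2 ('V'=21): chars_in_quartet=3 acc=0x39715 bytes_emitted=0
After char 3 ('9'=61): chars_in_quartet=4 acc=0xE5C57D -> emit E5 C5 7D, reset; bytes_emitted=3
After char 4 ('5'=57): chars_in_quartet=1 acc=0x39 bytes_emitted=3
After char 5 ('2'=54): chars_in_quartet=2 acc=0xE76 bytes_emitted=3
After char 6 ('5'=57): chars_in_quartet=3 acc=0x39DB9 bytes_emitted=3
After char 7 ('M'=12): chars_in_quartet=4 acc=0xE76E4C -> emit E7 6E 4C, reset; bytes_emitted=6
After char 8 ('8'=60): chars_in_quartet=1 acc=0x3C bytes_emitted=6
After char 9 ('w'=48): chars_in_quartet=2 acc=0xF30 bytes_emitted=6
Padding '==': partial quartet acc=0xF30 -> emit F3; bytes_emitted=7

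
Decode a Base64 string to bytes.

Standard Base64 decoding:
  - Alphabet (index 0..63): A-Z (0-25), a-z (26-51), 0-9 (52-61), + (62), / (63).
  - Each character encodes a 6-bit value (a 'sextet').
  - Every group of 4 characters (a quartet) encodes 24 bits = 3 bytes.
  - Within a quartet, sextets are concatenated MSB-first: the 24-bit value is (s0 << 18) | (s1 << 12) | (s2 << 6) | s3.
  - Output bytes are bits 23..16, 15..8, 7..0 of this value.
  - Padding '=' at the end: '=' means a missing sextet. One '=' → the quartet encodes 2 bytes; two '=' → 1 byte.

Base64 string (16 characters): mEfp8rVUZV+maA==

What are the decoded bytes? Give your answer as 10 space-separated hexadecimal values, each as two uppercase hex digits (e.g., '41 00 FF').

After char 0 ('m'=38): chars_in_quartet=1 acc=0x26 bytes_emitted=0
After char 1 ('E'=4): chars_in_quartet=2 acc=0x984 bytes_emitted=0
After char 2 ('f'=31): chars_in_quartet=3 acc=0x2611F bytes_emitted=0
After char 3 ('p'=41): chars_in_quartet=4 acc=0x9847E9 -> emit 98 47 E9, reset; bytes_emitted=3
After char 4 ('8'=60): chars_in_quartet=1 acc=0x3C bytes_emitted=3
After char 5 ('r'=43): chars_in_quartet=2 acc=0xF2B bytes_emitted=3
After char 6 ('V'=21): chars_in_quartet=3 acc=0x3CAD5 bytes_emitted=3
After char 7 ('U'=20): chars_in_quartet=4 acc=0xF2B554 -> emit F2 B5 54, reset; bytes_emitted=6
After char 8 ('Z'=25): chars_in_quartet=1 acc=0x19 bytes_emitted=6
After char 9 ('V'=21): chars_in_quartet=2 acc=0x655 bytes_emitted=6
After char 10 ('+'=62): chars_in_quartet=3 acc=0x1957E bytes_emitted=6
After char 11 ('m'=38): chars_in_quartet=4 acc=0x655FA6 -> emit 65 5F A6, reset; bytes_emitted=9
After char 12 ('a'=26): chars_in_quartet=1 acc=0x1A bytes_emitted=9
After char 13 ('A'=0): chars_in_quartet=2 acc=0x680 bytes_emitted=9
Padding '==': partial quartet acc=0x680 -> emit 68; bytes_emitted=10

Answer: 98 47 E9 F2 B5 54 65 5F A6 68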